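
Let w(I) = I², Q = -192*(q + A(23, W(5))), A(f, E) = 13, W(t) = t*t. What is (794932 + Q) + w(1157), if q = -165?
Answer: 2162765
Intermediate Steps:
W(t) = t²
Q = 29184 (Q = -192*(-165 + 13) = -192*(-152) = 29184)
(794932 + Q) + w(1157) = (794932 + 29184) + 1157² = 824116 + 1338649 = 2162765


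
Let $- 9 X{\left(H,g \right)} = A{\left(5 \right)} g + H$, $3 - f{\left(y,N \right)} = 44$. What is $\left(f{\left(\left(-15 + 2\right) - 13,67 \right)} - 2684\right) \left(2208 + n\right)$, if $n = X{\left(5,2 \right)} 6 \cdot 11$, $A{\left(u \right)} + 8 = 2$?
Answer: $- \frac{18470050}{3} \approx -6.1567 \cdot 10^{6}$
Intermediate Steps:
$A{\left(u \right)} = -6$ ($A{\left(u \right)} = -8 + 2 = -6$)
$f{\left(y,N \right)} = -41$ ($f{\left(y,N \right)} = 3 - 44 = -41$)
$X{\left(H,g \right)} = - \frac{H}{9} + \frac{2 g}{3}$ ($X{\left(H,g \right)} = - \frac{- 6 g + H}{9} = - \frac{H - 6 g}{9} = - \frac{H}{9} + \frac{2 g}{3}$)
$n = \frac{154}{3}$ ($n = \left(\left(- \frac{1}{9}\right) 5 + \frac{2}{3} \cdot 2\right) 6 \cdot 11 = \left(- \frac{5}{9} + \frac{4}{3}\right) 6 \cdot 11 = \frac{7}{9} \cdot 6 \cdot 11 = \frac{14}{3} \cdot 11 = \frac{154}{3} \approx 51.333$)
$\left(f{\left(\left(-15 + 2\right) - 13,67 \right)} - 2684\right) \left(2208 + n\right) = \left(-41 - 2684\right) \left(2208 + \frac{154}{3}\right) = \left(-2725\right) \frac{6778}{3} = - \frac{18470050}{3}$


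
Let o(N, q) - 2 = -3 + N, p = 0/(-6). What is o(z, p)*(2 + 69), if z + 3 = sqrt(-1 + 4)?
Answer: -284 + 71*sqrt(3) ≈ -161.02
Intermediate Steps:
z = -3 + sqrt(3) (z = -3 + sqrt(-1 + 4) = -3 + sqrt(3) ≈ -1.2680)
p = 0 (p = 0*(-1/6) = 0)
o(N, q) = -1 + N (o(N, q) = 2 + (-3 + N) = -1 + N)
o(z, p)*(2 + 69) = (-1 + (-3 + sqrt(3)))*(2 + 69) = (-4 + sqrt(3))*71 = -284 + 71*sqrt(3)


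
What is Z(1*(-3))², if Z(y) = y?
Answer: 9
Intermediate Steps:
Z(1*(-3))² = (1*(-3))² = (-3)² = 9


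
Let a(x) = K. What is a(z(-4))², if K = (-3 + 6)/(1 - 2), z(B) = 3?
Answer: 9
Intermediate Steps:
K = -3 (K = 3/(-1) = 3*(-1) = -3)
a(x) = -3
a(z(-4))² = (-3)² = 9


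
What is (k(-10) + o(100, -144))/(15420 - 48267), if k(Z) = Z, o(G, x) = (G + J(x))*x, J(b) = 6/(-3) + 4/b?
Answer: 4706/10949 ≈ 0.42981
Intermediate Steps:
J(b) = -2 + 4/b (J(b) = 6*(-⅓) + 4/b = -2 + 4/b)
o(G, x) = x*(-2 + G + 4/x) (o(G, x) = (G + (-2 + 4/x))*x = (-2 + G + 4/x)*x = x*(-2 + G + 4/x))
(k(-10) + o(100, -144))/(15420 - 48267) = (-10 + (4 - 144*(-2 + 100)))/(15420 - 48267) = (-10 + (4 - 144*98))/(-32847) = (-10 + (4 - 14112))*(-1/32847) = (-10 - 14108)*(-1/32847) = -14118*(-1/32847) = 4706/10949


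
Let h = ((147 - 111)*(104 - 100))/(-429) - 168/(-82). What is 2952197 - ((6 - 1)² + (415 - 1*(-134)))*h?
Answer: 422023555/143 ≈ 2.9512e+6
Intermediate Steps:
h = 10044/5863 (h = (36*4)*(-1/429) - 168*(-1/82) = 144*(-1/429) + 84/41 = -48/143 + 84/41 = 10044/5863 ≈ 1.7131)
2952197 - ((6 - 1)² + (415 - 1*(-134)))*h = 2952197 - ((6 - 1)² + (415 - 1*(-134)))*10044/5863 = 2952197 - (5² + (415 + 134))*10044/5863 = 2952197 - (25 + 549)*10044/5863 = 2952197 - 574*10044/5863 = 2952197 - 1*140616/143 = 2952197 - 140616/143 = 422023555/143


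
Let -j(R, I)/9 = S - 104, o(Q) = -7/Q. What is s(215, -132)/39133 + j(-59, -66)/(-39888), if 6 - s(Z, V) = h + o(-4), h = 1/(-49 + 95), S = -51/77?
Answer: -7220387557/307157734576 ≈ -0.023507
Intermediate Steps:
S = -51/77 (S = -51*1/77 = -51/77 ≈ -0.66234)
j(R, I) = 72531/77 (j(R, I) = -9*(-51/77 - 104) = -9*(-8059/77) = 72531/77)
h = 1/46 ≈ 0.021739
s(Z, V) = 389/92 (s(Z, V) = 6 - (1/46 - 7/(-4)) = 6 - (1/46 - 7*(-¼)) = 6 - (1/46 + 7/4) = 6 - 1*163/92 = 6 - 163/92 = 389/92)
s(215, -132)/39133 + j(-59, -66)/(-39888) = (389/92)/39133 + (72531/77)/(-39888) = (389/92)*(1/39133) + (72531/77)*(-1/39888) = 389/3600236 - 8059/341264 = -7220387557/307157734576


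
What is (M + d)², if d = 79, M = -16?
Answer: 3969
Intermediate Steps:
(M + d)² = (-16 + 79)² = 63² = 3969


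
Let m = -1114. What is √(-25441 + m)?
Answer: I*√26555 ≈ 162.96*I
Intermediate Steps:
√(-25441 + m) = √(-25441 - 1114) = √(-26555) = I*√26555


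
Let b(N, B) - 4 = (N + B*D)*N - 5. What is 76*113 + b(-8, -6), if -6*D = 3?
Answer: 8627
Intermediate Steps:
D = -½ (D = -⅙*3 = -½ ≈ -0.50000)
b(N, B) = -1 + N*(N - B/2) (b(N, B) = 4 + ((N + B*(-½))*N - 5) = 4 + ((N - B/2)*N - 5) = 4 + (N*(N - B/2) - 5) = 4 + (-5 + N*(N - B/2)) = -1 + N*(N - B/2))
76*113 + b(-8, -6) = 76*113 + (-1 + (-8)² - ½*(-6)*(-8)) = 8588 + (-1 + 64 - 24) = 8588 + 39 = 8627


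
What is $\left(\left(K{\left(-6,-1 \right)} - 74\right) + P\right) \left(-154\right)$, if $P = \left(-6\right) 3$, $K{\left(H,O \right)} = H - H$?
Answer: $14168$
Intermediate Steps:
$K{\left(H,O \right)} = 0$
$P = -18$
$\left(\left(K{\left(-6,-1 \right)} - 74\right) + P\right) \left(-154\right) = \left(\left(0 - 74\right) - 18\right) \left(-154\right) = \left(-74 - 18\right) \left(-154\right) = \left(-92\right) \left(-154\right) = 14168$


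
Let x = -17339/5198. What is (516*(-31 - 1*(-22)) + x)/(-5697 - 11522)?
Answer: 24156851/89504362 ≈ 0.26990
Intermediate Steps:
x = -17339/5198 (x = -17339*1/5198 = -17339/5198 ≈ -3.3357)
(516*(-31 - 1*(-22)) + x)/(-5697 - 11522) = (516*(-31 - 1*(-22)) - 17339/5198)/(-5697 - 11522) = (516*(-31 + 22) - 17339/5198)/(-17219) = (516*(-9) - 17339/5198)*(-1/17219) = (-4644 - 17339/5198)*(-1/17219) = -24156851/5198*(-1/17219) = 24156851/89504362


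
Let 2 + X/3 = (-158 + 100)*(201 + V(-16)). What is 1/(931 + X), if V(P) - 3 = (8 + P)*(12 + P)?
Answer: -1/40139 ≈ -2.4913e-5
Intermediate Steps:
V(P) = 3 + (8 + P)*(12 + P)
X = -41070 (X = -6 + 3*((-158 + 100)*(201 + (99 + (-16)² + 20*(-16)))) = -6 + 3*(-58*(201 + (99 + 256 - 320))) = -6 + 3*(-58*(201 + 35)) = -6 + 3*(-58*236) = -6 + 3*(-13688) = -6 - 41064 = -41070)
1/(931 + X) = 1/(931 - 41070) = 1/(-40139) = -1/40139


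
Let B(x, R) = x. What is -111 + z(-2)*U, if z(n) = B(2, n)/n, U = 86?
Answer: -197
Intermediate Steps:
z(n) = 2/n
-111 + z(-2)*U = -111 + (2/(-2))*86 = -111 + (2*(-½))*86 = -111 - 1*86 = -111 - 86 = -197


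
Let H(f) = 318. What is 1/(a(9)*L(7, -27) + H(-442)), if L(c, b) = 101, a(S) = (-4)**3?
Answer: -1/6146 ≈ -0.00016271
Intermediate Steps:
a(S) = -64
1/(a(9)*L(7, -27) + H(-442)) = 1/(-64*101 + 318) = 1/(-6464 + 318) = 1/(-6146) = -1/6146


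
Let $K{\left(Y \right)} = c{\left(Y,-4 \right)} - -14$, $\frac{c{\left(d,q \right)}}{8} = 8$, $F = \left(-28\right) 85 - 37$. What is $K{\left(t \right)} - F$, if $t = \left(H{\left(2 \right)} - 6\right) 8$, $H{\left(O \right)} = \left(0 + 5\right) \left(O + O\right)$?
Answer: $2495$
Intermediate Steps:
$H{\left(O \right)} = 10 O$ ($H{\left(O \right)} = 5 \cdot 2 O = 10 O$)
$F = -2417$ ($F = -2380 - 37 = -2417$)
$c{\left(d,q \right)} = 64$ ($c{\left(d,q \right)} = 8 \cdot 8 = 64$)
$t = 112$ ($t = \left(10 \cdot 2 - 6\right) 8 = \left(20 - 6\right) 8 = 14 \cdot 8 = 112$)
$K{\left(Y \right)} = 78$ ($K{\left(Y \right)} = 64 - -14 = 64 + 14 = 78$)
$K{\left(t \right)} - F = 78 - -2417 = 78 + 2417 = 2495$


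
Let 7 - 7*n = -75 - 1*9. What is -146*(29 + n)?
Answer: -6132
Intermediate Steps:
n = 13 (n = 1 - (-75 - 1*9)/7 = 1 - (-75 - 9)/7 = 1 - 1/7*(-84) = 1 + 12 = 13)
-146*(29 + n) = -146*(29 + 13) = -146*42 = -6132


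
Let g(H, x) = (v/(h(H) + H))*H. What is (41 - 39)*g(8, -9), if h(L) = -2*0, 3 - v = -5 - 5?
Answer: 26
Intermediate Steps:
v = 13 (v = 3 - (-5 - 5) = 3 - 1*(-10) = 3 + 10 = 13)
h(L) = 0
g(H, x) = 13 (g(H, x) = (13/(0 + H))*H = (13/H)*H = 13)
(41 - 39)*g(8, -9) = (41 - 39)*13 = 2*13 = 26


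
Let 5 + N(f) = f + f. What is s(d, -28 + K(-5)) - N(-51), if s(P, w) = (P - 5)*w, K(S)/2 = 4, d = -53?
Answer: 1267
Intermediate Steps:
K(S) = 8 (K(S) = 2*4 = 8)
s(P, w) = w*(-5 + P) (s(P, w) = (-5 + P)*w = w*(-5 + P))
N(f) = -5 + 2*f (N(f) = -5 + (f + f) = -5 + 2*f)
s(d, -28 + K(-5)) - N(-51) = (-28 + 8)*(-5 - 53) - (-5 + 2*(-51)) = -20*(-58) - (-5 - 102) = 1160 - 1*(-107) = 1160 + 107 = 1267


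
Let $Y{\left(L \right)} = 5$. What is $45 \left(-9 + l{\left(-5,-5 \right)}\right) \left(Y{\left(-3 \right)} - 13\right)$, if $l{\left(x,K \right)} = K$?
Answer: $5040$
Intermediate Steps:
$45 \left(-9 + l{\left(-5,-5 \right)}\right) \left(Y{\left(-3 \right)} - 13\right) = 45 \left(-9 - 5\right) \left(5 - 13\right) = 45 \left(-14\right) \left(-8\right) = \left(-630\right) \left(-8\right) = 5040$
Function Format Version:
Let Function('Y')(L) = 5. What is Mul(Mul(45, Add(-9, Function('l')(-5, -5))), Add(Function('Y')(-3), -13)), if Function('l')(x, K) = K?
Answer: 5040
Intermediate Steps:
Mul(Mul(45, Add(-9, Function('l')(-5, -5))), Add(Function('Y')(-3), -13)) = Mul(Mul(45, Add(-9, -5)), Add(5, -13)) = Mul(Mul(45, -14), -8) = Mul(-630, -8) = 5040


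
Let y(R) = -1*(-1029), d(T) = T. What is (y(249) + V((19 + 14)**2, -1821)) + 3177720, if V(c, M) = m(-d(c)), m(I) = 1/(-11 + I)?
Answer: 3496623899/1100 ≈ 3.1787e+6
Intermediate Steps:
y(R) = 1029
V(c, M) = 1/(-11 - c)
(y(249) + V((19 + 14)**2, -1821)) + 3177720 = (1029 - 1/(11 + (19 + 14)**2)) + 3177720 = (1029 - 1/(11 + 33**2)) + 3177720 = (1029 - 1/(11 + 1089)) + 3177720 = (1029 - 1/1100) + 3177720 = 1131899/1100 + 3177720 = 3496623899/1100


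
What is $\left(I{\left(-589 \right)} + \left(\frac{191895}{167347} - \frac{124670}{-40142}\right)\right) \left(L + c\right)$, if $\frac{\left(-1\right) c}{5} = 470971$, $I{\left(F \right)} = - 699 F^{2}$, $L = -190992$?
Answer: $\frac{29205769350372843734081}{47307347} \approx 6.1736 \cdot 10^{14}$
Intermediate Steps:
$c = -2354855$ ($c = \left(-5\right) 470971 = -2354855$)
$\left(I{\left(-589 \right)} + \left(\frac{191895}{167347} - \frac{124670}{-40142}\right)\right) \left(L + c\right) = \left(- 699 \left(-589\right)^{2} + \left(\frac{191895}{167347} - \frac{124670}{-40142}\right)\right) \left(-190992 - 2354855\right) = \left(\left(-699\right) 346921 + \left(191895 \cdot \frac{1}{167347} - - \frac{62335}{20071}\right)\right) \left(-2545847\right) = \left(-242497779 + \left(\frac{191895}{167347} + \frac{62335}{20071}\right)\right) \left(-2545847\right) = \left(-242497779 + \frac{14283099790}{3358821637}\right) \left(-2545847\right) = \left(- \frac{814506772746544433}{3358821637}\right) \left(-2545847\right) = \frac{29205769350372843734081}{47307347}$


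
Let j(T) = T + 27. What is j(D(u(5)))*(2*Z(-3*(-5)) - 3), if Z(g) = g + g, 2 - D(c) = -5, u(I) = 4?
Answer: 1938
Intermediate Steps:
D(c) = 7 (D(c) = 2 - 1*(-5) = 2 + 5 = 7)
Z(g) = 2*g
j(T) = 27 + T
j(D(u(5)))*(2*Z(-3*(-5)) - 3) = (27 + 7)*(2*(2*(-3*(-5))) - 3) = 34*(2*(2*15) - 3) = 34*(2*30 - 3) = 34*(60 - 3) = 34*57 = 1938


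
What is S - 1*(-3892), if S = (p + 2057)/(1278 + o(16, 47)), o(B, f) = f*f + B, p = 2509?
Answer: 13638242/3503 ≈ 3893.3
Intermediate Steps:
o(B, f) = B + f² (o(B, f) = f² + B = B + f²)
S = 4566/3503 (S = (2509 + 2057)/(1278 + (16 + 47²)) = 4566/(1278 + (16 + 2209)) = 4566/(1278 + 2225) = 4566/3503 ≈ 1.3035)
S - 1*(-3892) = 4566/3503 - 1*(-3892) = 4566/3503 + 3892 = 13638242/3503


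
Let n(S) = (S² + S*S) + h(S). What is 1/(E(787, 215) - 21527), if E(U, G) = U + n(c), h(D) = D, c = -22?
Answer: -1/19794 ≈ -5.0520e-5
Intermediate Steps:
n(S) = S + 2*S² (n(S) = (S² + S*S) + S = (S² + S²) + S = 2*S² + S = S + 2*S²)
E(U, G) = 946 + U (E(U, G) = U - 22*(1 + 2*(-22)) = U - 22*(1 - 44) = U - 22*(-43) = U + 946 = 946 + U)
1/(E(787, 215) - 21527) = 1/((946 + 787) - 21527) = 1/(1733 - 21527) = 1/(-19794) = -1/19794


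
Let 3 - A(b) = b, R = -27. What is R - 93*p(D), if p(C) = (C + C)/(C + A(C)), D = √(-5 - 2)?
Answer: -27 - 62*I*√7 ≈ -27.0 - 164.04*I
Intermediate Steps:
A(b) = 3 - b
D = I*√7 (D = √(-7) = I*√7 ≈ 2.6458*I)
p(C) = 2*C/3 (p(C) = (C + C)/(C + (3 - C)) = (2*C)/3 = (2*C)*(⅓) = 2*C/3)
R - 93*p(D) = -27 - 62*I*√7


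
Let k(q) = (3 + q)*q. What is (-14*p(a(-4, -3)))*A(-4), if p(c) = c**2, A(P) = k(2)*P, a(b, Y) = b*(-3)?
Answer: 80640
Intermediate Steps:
k(q) = q*(3 + q)
a(b, Y) = -3*b
A(P) = 10*P (A(P) = (2*(3 + 2))*P = (2*5)*P = 10*P)
(-14*p(a(-4, -3)))*A(-4) = (-14*(-3*(-4))**2)*(10*(-4)) = -14*12**2*(-40) = -14*144*(-40) = -2016*(-40) = 80640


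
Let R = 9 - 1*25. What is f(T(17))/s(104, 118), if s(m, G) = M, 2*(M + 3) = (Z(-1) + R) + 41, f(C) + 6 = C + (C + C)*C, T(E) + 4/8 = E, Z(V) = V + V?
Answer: 1110/17 ≈ 65.294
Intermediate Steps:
Z(V) = 2*V
R = -16 (R = 9 - 25 = -16)
T(E) = -½ + E
f(C) = -6 + C + 2*C² (f(C) = -6 + (C + (C + C)*C) = -6 + (C + (2*C)*C) = -6 + (C + 2*C²) = -6 + C + 2*C²)
M = 17/2 (M = -3 + ((2*(-1) - 16) + 41)/2 = -3 + ((-2 - 16) + 41)/2 = -3 + (-18 + 41)/2 = -3 + (½)*23 = -3 + 23/2 = 17/2 ≈ 8.5000)
s(m, G) = 17/2
f(T(17))/s(104, 118) = (-6 + (-½ + 17) + 2*(-½ + 17)²)/(17/2) = (-6 + 33/2 + 2*(33/2)²)*(2/17) = (-6 + 33/2 + 2*(1089/4))*(2/17) = (-6 + 33/2 + 1089/2)*(2/17) = 555*(2/17) = 1110/17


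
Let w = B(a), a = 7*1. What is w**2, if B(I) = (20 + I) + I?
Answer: 1156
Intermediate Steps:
a = 7
B(I) = 20 + 2*I
w = 34 (w = 20 + 2*7 = 20 + 14 = 34)
w**2 = 34**2 = 1156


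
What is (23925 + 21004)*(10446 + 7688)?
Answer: 814742486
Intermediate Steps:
(23925 + 21004)*(10446 + 7688) = 44929*18134 = 814742486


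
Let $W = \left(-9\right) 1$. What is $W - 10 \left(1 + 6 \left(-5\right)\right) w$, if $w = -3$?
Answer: $7830$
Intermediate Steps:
$W = -9$
$W - 10 \left(1 + 6 \left(-5\right)\right) w = - 9 - 10 \left(1 + 6 \left(-5\right)\right) \left(-3\right) = - 9 - 10 \left(1 - 30\right) \left(-3\right) = - 9 \left(-10\right) \left(-29\right) \left(-3\right) = - 9 \cdot 290 \left(-3\right) = \left(-9\right) \left(-870\right) = 7830$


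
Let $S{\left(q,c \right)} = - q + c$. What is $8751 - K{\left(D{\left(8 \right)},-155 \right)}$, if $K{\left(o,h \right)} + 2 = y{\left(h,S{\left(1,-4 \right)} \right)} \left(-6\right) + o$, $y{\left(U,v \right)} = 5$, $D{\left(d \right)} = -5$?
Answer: $8788$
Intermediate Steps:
$S{\left(q,c \right)} = c - q$
$K{\left(o,h \right)} = -32 + o$ ($K{\left(o,h \right)} = -2 + \left(5 \left(-6\right) + o\right) = -2 + \left(-30 + o\right) = -32 + o$)
$8751 - K{\left(D{\left(8 \right)},-155 \right)} = 8751 - \left(-32 - 5\right) = 8751 - -37 = 8751 + 37 = 8788$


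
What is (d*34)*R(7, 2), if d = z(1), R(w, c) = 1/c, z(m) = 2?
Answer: 34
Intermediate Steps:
d = 2
(d*34)*R(7, 2) = (2*34)/2 = 68*(½) = 34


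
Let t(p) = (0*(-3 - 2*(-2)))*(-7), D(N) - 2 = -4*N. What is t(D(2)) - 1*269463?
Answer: -269463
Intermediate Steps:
D(N) = 2 - 4*N
t(p) = 0 (t(p) = (0*(-3 + 4))*(-7) = (0*1)*(-7) = 0*(-7) = 0)
t(D(2)) - 1*269463 = 0 - 1*269463 = 0 - 269463 = -269463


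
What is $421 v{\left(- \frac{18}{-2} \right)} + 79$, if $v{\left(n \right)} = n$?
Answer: $3868$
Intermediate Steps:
$421 v{\left(- \frac{18}{-2} \right)} + 79 = 421 \left(- \frac{18}{-2}\right) + 79 = 421 \left(\left(-18\right) \left(- \frac{1}{2}\right)\right) + 79 = 421 \cdot 9 + 79 = 3789 + 79 = 3868$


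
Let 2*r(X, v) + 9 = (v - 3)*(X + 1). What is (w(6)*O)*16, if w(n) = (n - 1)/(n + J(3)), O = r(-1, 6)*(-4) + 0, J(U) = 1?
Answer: 1440/7 ≈ 205.71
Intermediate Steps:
r(X, v) = -9/2 + (1 + X)*(-3 + v)/2 (r(X, v) = -9/2 + ((v - 3)*(X + 1))/2 = -9/2 + ((-3 + v)*(1 + X))/2 = -9/2 + ((1 + X)*(-3 + v))/2 = -9/2 + (1 + X)*(-3 + v)/2)
O = 18 (O = (-6 + (½)*6 - 3/2*(-1) + (½)*(-1)*6)*(-4) + 0 = (-6 + 3 + 3/2 - 3)*(-4) + 0 = -9/2*(-4) + 0 = 18 + 0 = 18)
w(n) = (-1 + n)/(1 + n) (w(n) = (n - 1)/(n + 1) = (-1 + n)/(1 + n))
(w(6)*O)*16 = (((-1 + 6)/(1 + 6))*18)*16 = ((5/7)*18)*16 = (90/7)*16 = 1440/7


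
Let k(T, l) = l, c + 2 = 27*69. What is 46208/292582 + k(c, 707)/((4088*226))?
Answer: 3064133727/19308071344 ≈ 0.15870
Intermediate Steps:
c = 1861 (c = -2 + 27*69 = -2 + 1863 = 1861)
46208/292582 + k(c, 707)/((4088*226)) = 46208/292582 + 707/((4088*226)) = 46208*(1/292582) + 707/923888 = 23104/146291 + 707*(1/923888) = 23104/146291 + 101/131984 = 3064133727/19308071344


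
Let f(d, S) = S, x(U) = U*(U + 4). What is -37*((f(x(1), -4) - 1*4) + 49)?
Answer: -1517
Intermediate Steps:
x(U) = U*(4 + U)
-37*((f(x(1), -4) - 1*4) + 49) = -37*((-4 - 1*4) + 49) = -37*((-4 - 4) + 49) = -37*(-8 + 49) = -37*41 = -1517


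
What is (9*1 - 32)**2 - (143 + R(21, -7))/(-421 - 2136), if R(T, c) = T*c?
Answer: 1352649/2557 ≈ 529.00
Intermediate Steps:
(9*1 - 32)**2 - (143 + R(21, -7))/(-421 - 2136) = (9*1 - 32)**2 - (143 + 21*(-7))/(-421 - 2136) = (9 - 32)**2 - (143 - 147)/(-2557) = (-23)**2 - (-4)*(-1)/2557 = 529 - 1*4/2557 = 529 - 4/2557 = 1352649/2557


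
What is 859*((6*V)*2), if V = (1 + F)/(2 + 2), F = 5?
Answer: 15462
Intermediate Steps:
V = 3/2 (V = (1 + 5)/(2 + 2) = 6/4 = 6*(¼) = 3/2 ≈ 1.5000)
859*((6*V)*2) = 859*((6*(3/2))*2) = 859*(9*2) = 859*18 = 15462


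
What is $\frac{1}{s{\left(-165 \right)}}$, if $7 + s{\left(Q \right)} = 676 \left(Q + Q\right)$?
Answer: $- \frac{1}{223087} \approx -4.4826 \cdot 10^{-6}$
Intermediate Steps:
$s{\left(Q \right)} = -7 + 1352 Q$ ($s{\left(Q \right)} = -7 + 676 \left(Q + Q\right) = -7 + 676 \cdot 2 Q = -7 + 1352 Q$)
$\frac{1}{s{\left(-165 \right)}} = \frac{1}{-7 + 1352 \left(-165\right)} = \frac{1}{-7 - 223080} = \frac{1}{-223087} = - \frac{1}{223087}$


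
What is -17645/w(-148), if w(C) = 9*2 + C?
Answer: 3529/26 ≈ 135.73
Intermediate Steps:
w(C) = 18 + C
-17645/w(-148) = -17645/(18 - 148) = -17645/(-130) = -17645*(-1/130) = 3529/26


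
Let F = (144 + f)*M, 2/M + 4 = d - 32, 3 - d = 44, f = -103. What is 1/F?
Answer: -77/82 ≈ -0.93902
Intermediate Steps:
d = -41 (d = 3 - 1*44 = 3 - 44 = -41)
M = -2/77 (M = 2/(-4 + (-41 - 32)) = 2/(-4 - 73) = 2/(-77) = 2*(-1/77) = -2/77 ≈ -0.025974)
F = -82/77 (F = (144 - 103)*(-2/77) = 41*(-2/77) = -82/77 ≈ -1.0649)
1/F = 1/(-82/77) = -77/82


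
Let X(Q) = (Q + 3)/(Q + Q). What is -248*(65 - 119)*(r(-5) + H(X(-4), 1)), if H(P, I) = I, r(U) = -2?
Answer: -13392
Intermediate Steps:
X(Q) = (3 + Q)/(2*Q) (X(Q) = (3 + Q)/((2*Q)) = (3 + Q)*(1/(2*Q)) = (3 + Q)/(2*Q))
-248*(65 - 119)*(r(-5) + H(X(-4), 1)) = -248*(65 - 119)*(-2 + 1) = -(-13392)*(-1) = -248*54 = -13392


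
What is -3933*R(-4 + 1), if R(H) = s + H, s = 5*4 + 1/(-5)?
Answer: -330372/5 ≈ -66074.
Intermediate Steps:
s = 99/5 (s = 20 - ⅕ = 99/5 ≈ 19.800)
R(H) = 99/5 + H
-3933*R(-4 + 1) = -3933*(99/5 + (-4 + 1)) = -3933*(99/5 - 3) = -3933*84/5 = -330372/5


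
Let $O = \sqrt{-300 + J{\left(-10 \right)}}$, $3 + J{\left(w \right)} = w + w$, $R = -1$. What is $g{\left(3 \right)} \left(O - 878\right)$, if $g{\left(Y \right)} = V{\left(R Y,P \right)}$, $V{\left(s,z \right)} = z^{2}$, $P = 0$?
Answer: $0$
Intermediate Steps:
$J{\left(w \right)} = -3 + 2 w$ ($J{\left(w \right)} = -3 + \left(w + w\right) = -3 + 2 w$)
$g{\left(Y \right)} = 0$ ($g{\left(Y \right)} = 0^{2} = 0$)
$O = i \sqrt{323}$ ($O = \sqrt{-300 + \left(-3 + 2 \left(-10\right)\right)} = \sqrt{-300 - 23} = \sqrt{-323} = i \sqrt{323} \approx 17.972 i$)
$g{\left(3 \right)} \left(O - 878\right) = 0 \left(i \sqrt{323} - 878\right) = 0 \left(-878 + i \sqrt{323}\right) = 0$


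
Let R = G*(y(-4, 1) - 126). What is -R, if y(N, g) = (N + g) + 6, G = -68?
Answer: -8364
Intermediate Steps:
y(N, g) = 6 + N + g
R = 8364 (R = -68*((6 - 4 + 1) - 126) = -68*(3 - 126) = -68*(-123) = 8364)
-R = -1*8364 = -8364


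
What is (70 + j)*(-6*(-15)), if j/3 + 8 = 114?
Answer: 34920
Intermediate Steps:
j = 318 (j = -24 + 3*114 = -24 + 342 = 318)
(70 + j)*(-6*(-15)) = (70 + 318)*(-6*(-15)) = 388*90 = 34920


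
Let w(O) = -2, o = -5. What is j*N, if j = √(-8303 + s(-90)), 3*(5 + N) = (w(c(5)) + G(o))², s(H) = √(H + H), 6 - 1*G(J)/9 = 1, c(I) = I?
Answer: 1834*√(-8303 + 6*I*√5)/3 ≈ 45.006 + 55705.0*I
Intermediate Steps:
G(J) = 45 (G(J) = 54 - 9*1 = 54 - 9 = 45)
s(H) = √2*√H (s(H) = √(2*H) = √2*√H)
N = 1834/3 (N = -5 + (-2 + 45)²/3 = -5 + (⅓)*43² = -5 + (⅓)*1849 = -5 + 1849/3 = 1834/3 ≈ 611.33)
j = √(-8303 + 6*I*√5) (j = √(-8303 + √2*√(-90)) = √(-8303 + √2*(3*I*√10)) = √(-8303 + 6*I*√5) ≈ 0.0736 + 91.121*I)
j*N = √(-8303 + 6*I*√5)*(1834/3) = 1834*√(-8303 + 6*I*√5)/3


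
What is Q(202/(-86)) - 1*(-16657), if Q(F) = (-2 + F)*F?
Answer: 30817680/1849 ≈ 16667.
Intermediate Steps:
Q(F) = F*(-2 + F)
Q(202/(-86)) - 1*(-16657) = (202/(-86))*(-2 + 202/(-86)) - 1*(-16657) = (202*(-1/86))*(-2 + 202*(-1/86)) + 16657 = -101*(-2 - 101/43)/43 + 16657 = -101/43*(-187/43) + 16657 = 18887/1849 + 16657 = 30817680/1849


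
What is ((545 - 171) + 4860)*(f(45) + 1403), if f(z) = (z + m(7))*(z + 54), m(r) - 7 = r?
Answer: 37915096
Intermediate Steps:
m(r) = 7 + r
f(z) = (14 + z)*(54 + z) (f(z) = (z + (7 + 7))*(z + 54) = (z + 14)*(54 + z) = (14 + z)*(54 + z))
((545 - 171) + 4860)*(f(45) + 1403) = ((545 - 171) + 4860)*((756 + 45**2 + 68*45) + 1403) = (374 + 4860)*((756 + 2025 + 3060) + 1403) = 5234*(5841 + 1403) = 5234*7244 = 37915096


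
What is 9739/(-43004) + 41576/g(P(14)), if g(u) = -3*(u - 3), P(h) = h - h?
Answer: 1787846653/387036 ≈ 4619.3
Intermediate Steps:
P(h) = 0
g(u) = 9 - 3*u (g(u) = -3*(-3 + u) = 9 - 3*u)
9739/(-43004) + 41576/g(P(14)) = 9739/(-43004) + 41576/(9 - 3*0) = 9739*(-1/43004) + 41576/(9 + 0) = -9739/43004 + 41576/9 = 1787846653/387036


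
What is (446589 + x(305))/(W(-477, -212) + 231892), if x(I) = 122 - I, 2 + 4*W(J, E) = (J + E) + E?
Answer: 1785624/926665 ≈ 1.9269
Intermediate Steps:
W(J, E) = -½ + E/2 + J/4 (W(J, E) = -½ + ((J + E) + E)/4 = -½ + ((E + J) + E)/4 = -½ + (J + 2*E)/4 = -½ + (E/2 + J/4) = -½ + E/2 + J/4)
(446589 + x(305))/(W(-477, -212) + 231892) = (446589 + (122 - 1*305))/((-½ + (½)*(-212) + (¼)*(-477)) + 231892) = (446589 + (122 - 305))/((-½ - 106 - 477/4) + 231892) = (446589 - 183)/(-903/4 + 231892) = 446406/(926665/4) = 446406*(4/926665) = 1785624/926665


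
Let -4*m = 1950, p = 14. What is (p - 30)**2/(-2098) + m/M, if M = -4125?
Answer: -443/115390 ≈ -0.0038392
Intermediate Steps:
m = -975/2 (m = -1/4*1950 = -975/2 ≈ -487.50)
(p - 30)**2/(-2098) + m/M = (14 - 30)**2/(-2098) - 975/2/(-4125) = (-16)**2*(-1/2098) - 975/2*(-1/4125) = 256*(-1/2098) + 13/110 = -128/1049 + 13/110 = -443/115390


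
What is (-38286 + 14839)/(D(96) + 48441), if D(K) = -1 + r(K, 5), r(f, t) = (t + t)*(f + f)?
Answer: -23447/50360 ≈ -0.46559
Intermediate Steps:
r(f, t) = 4*f*t (r(f, t) = (2*t)*(2*f) = 4*f*t)
D(K) = -1 + 20*K (D(K) = -1 + 4*K*5 = -1 + 20*K)
(-38286 + 14839)/(D(96) + 48441) = (-38286 + 14839)/((-1 + 20*96) + 48441) = -23447/((-1 + 1920) + 48441) = -23447/(1919 + 48441) = -23447/50360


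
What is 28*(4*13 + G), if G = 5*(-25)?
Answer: -2044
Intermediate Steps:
G = -125
28*(4*13 + G) = 28*(4*13 - 125) = 28*(52 - 125) = 28*(-73) = -2044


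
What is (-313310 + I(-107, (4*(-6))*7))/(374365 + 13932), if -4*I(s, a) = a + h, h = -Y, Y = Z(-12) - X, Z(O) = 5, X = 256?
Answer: -1253323/1553188 ≈ -0.80694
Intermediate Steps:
Y = -251 (Y = 5 - 1*256 = 5 - 256 = -251)
h = 251 (h = -1*(-251) = 251)
I(s, a) = -251/4 - a/4 (I(s, a) = -(a + 251)/4 = -(251 + a)/4 = -251/4 - a/4)
(-313310 + I(-107, (4*(-6))*7))/(374365 + 13932) = (-313310 + (-251/4 - 4*(-6)*7/4))/(374365 + 13932) = (-313310 + (-251/4 - (-6)*7))/388297 = (-313310 + (-251/4 - ¼*(-168)))*(1/388297) = (-313310 + (-251/4 + 42))*(1/388297) = (-313310 - 83/4)*(1/388297) = -1253323/4*1/388297 = -1253323/1553188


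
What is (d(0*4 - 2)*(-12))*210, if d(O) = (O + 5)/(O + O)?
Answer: 1890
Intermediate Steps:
d(O) = (5 + O)/(2*O) (d(O) = (5 + O)/((2*O)) = (5 + O)*(1/(2*O)) = (5 + O)/(2*O))
(d(0*4 - 2)*(-12))*210 = (((5 + (0*4 - 2))/(2*(0*4 - 2)))*(-12))*210 = (((5 + (0 - 2))/(2*(0 - 2)))*(-12))*210 = (((½)*(5 - 2)/(-2))*(-12))*210 = (((½)*(-½)*3)*(-12))*210 = -¾*(-12)*210 = 9*210 = 1890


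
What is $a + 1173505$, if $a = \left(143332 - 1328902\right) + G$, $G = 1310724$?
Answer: $1298659$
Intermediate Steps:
$a = 125154$ ($a = \left(143332 - 1328902\right) + 1310724 = -1185570 + 1310724 = 125154$)
$a + 1173505 = 125154 + 1173505 = 1298659$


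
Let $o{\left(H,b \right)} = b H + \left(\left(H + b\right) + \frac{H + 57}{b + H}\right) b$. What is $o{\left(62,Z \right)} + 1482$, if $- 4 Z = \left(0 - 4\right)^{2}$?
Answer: $\frac{28820}{29} \approx 993.79$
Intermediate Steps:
$Z = -4$ ($Z = - \frac{\left(0 - 4\right)^{2}}{4} = - \frac{\left(-4\right)^{2}}{4} = \left(- \frac{1}{4}\right) 16 = -4$)
$o{\left(H,b \right)} = H b + b \left(H + b + \frac{57 + H}{H + b}\right)$ ($o{\left(H,b \right)} = H b + \left(\left(H + b\right) + \frac{57 + H}{H + b}\right) b = H b + \left(H + b + \frac{57 + H}{H + b}\right) b = H b + b \left(H + b + \frac{57 + H}{H + b}\right)$)
$o{\left(62,Z \right)} + 1482 = - \frac{4 \left(57 + 62 + 62^{2} + \left(62 - 4\right)^{2} + 62 \left(-4\right)\right)}{62 - 4} + 1482 = - \frac{4 \left(57 + 62 + 3844 + 58^{2} - 248\right)}{58} + 1482 = \left(-4\right) \frac{1}{58} \left(57 + 62 + 3844 + 3364 - 248\right) + 1482 = \left(-4\right) \frac{1}{58} \cdot 7079 + 1482 = - \frac{14158}{29} + 1482 = \frac{28820}{29}$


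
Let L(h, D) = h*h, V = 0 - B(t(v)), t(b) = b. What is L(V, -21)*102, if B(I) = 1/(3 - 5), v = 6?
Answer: 51/2 ≈ 25.500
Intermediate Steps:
B(I) = -½ (B(I) = 1/(-2) = -½)
V = ½ (V = 0 - 1*(-½) = 0 + ½ = ½ ≈ 0.50000)
L(h, D) = h²
L(V, -21)*102 = (½)²*102 = (¼)*102 = 51/2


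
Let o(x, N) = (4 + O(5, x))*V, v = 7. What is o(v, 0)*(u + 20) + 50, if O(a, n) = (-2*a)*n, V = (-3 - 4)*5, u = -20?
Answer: 50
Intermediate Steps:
V = -35 (V = -7*5 = -35)
O(a, n) = -2*a*n
o(x, N) = -140 + 350*x (o(x, N) = (4 - 2*5*x)*(-35) = (4 - 10*x)*(-35) = -140 + 350*x)
o(v, 0)*(u + 20) + 50 = (-140 + 350*7)*(-20 + 20) + 50 = (-140 + 2450)*0 + 50 = 2310*0 + 50 = 0 + 50 = 50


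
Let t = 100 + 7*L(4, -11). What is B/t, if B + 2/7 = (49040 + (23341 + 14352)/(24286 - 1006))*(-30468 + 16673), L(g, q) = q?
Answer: -22049437599821/749616 ≈ -2.9414e+7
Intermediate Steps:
t = 23 (t = 100 + 7*(-11) = 100 - 77 = 23)
B = -22049437599821/32592 (B = -2/7 + (49040 + (23341 + 14352)/(24286 - 1006))*(-30468 + 16673) = -2/7 + (49040 + 37693/23280)*(-13795) = -2/7 + (1141688893/23280)*(-13795) = -2/7 - 3149919655787/4656 = -22049437599821/32592 ≈ -6.7653e+8)
B/t = -22049437599821/32592/23 = -22049437599821/32592*1/23 = -22049437599821/749616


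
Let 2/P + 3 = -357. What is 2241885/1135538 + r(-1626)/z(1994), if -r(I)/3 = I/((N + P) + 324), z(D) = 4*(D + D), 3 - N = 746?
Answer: 84257818736325/42693240631753 ≈ 1.9736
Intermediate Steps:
P = -1/180 (P = 2/(-3 - 357) = 2/(-360) = 2*(-1/360) = -1/180 ≈ -0.0055556)
N = -743 (N = 3 - 1*746 = 3 - 746 = -743)
z(D) = 8*D (z(D) = 4*(2*D) = 8*D)
r(I) = 540*I/75421 (r(I) = -3*I/((-743 - 1/180) + 324) = -3*I/(-133741/180 + 324) = -3*I/(-75421/180) = -3*I*(-180)/75421 = -(-540)*I/75421 = 540*I/75421)
2241885/1135538 + r(-1626)/z(1994) = 2241885/1135538 + ((540/75421)*(-1626))/((8*1994)) = 2241885*(1/1135538) - 878040/75421/15952 = 2241885/1135538 - 878040/75421*1/15952 = 2241885/1135538 - 109755/150389474 = 84257818736325/42693240631753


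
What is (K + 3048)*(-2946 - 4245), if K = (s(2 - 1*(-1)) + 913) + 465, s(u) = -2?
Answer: -31812984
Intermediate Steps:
K = 1376 (K = (-2 + 913) + 465 = 911 + 465 = 1376)
(K + 3048)*(-2946 - 4245) = (1376 + 3048)*(-2946 - 4245) = 4424*(-7191) = -31812984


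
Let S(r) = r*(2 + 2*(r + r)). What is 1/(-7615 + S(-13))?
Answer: -1/6965 ≈ -0.00014358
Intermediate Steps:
S(r) = r*(2 + 4*r) (S(r) = r*(2 + 2*(2*r)) = r*(2 + 4*r))
1/(-7615 + S(-13)) = 1/(-7615 + 2*(-13)*(1 + 2*(-13))) = 1/(-7615 + 2*(-13)*(1 - 26)) = 1/(-7615 + 2*(-13)*(-25)) = 1/(-7615 + 650) = 1/(-6965) = -1/6965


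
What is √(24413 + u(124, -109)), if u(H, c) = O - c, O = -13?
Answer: √24509 ≈ 156.55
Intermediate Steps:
u(H, c) = -13 - c
√(24413 + u(124, -109)) = √(24413 + (-13 - 1*(-109))) = √(24413 + (-13 + 109)) = √(24413 + 96) = √24509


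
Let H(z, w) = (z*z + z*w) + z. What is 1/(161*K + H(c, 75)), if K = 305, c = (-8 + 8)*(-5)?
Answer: 1/49105 ≈ 2.0365e-5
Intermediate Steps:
c = 0 (c = 0*(-5) = 0)
H(z, w) = z + z² + w*z (H(z, w) = (z² + w*z) + z = z + z² + w*z)
1/(161*K + H(c, 75)) = 1/(161*305 + 0*(1 + 75 + 0)) = 1/(49105 + 0*76) = 1/(49105 + 0) = 1/49105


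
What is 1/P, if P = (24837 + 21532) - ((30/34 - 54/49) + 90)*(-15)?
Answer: 833/39747182 ≈ 2.0957e-5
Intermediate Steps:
P = 39747182/833 (P = 46369 - ((30*(1/34) - 54*1/49) + 90)*(-15) = 46369 - ((15/17 - 54/49) + 90)*(-15) = 46369 - (-183/833 + 90)*(-15) = 46369 - 74787*(-15)/833 = 46369 - 1*(-1121805/833) = 46369 + 1121805/833 = 39747182/833 ≈ 47716.)
1/P = 1/(39747182/833) = 833/39747182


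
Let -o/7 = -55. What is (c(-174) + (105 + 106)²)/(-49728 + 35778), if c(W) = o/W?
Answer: -7746269/2427300 ≈ -3.1913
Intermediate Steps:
o = 385 (o = -7*(-55) = 385)
c(W) = 385/W
(c(-174) + (105 + 106)²)/(-49728 + 35778) = (385/(-174) + (105 + 106)²)/(-49728 + 35778) = (385*(-1/174) + 211²)/(-13950) = (-385/174 + 44521)*(-1/13950) = (7746269/174)*(-1/13950) = -7746269/2427300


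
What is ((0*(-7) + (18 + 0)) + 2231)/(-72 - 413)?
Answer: -2249/485 ≈ -4.6371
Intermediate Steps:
((0*(-7) + (18 + 0)) + 2231)/(-72 - 413) = ((0 + 18) + 2231)/(-485) = (18 + 2231)*(-1/485) = 2249*(-1/485) = -2249/485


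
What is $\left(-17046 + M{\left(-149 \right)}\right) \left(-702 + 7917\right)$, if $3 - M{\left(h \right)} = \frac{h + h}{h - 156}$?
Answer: $- \frac{7501309959}{61} \approx -1.2297 \cdot 10^{8}$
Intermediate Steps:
$M{\left(h \right)} = 3 - \frac{2 h}{-156 + h}$ ($M{\left(h \right)} = 3 - \frac{h + h}{h - 156} = 3 - \frac{2 h}{-156 + h}$)
$\left(-17046 + M{\left(-149 \right)}\right) \left(-702 + 7917\right) = \left(-17046 + \frac{-468 - 149}{-156 - 149}\right) \left(-702 + 7917\right) = \left(-17046 + \frac{1}{-305} \left(-617\right)\right) 7215 = \left(-17046 - - \frac{617}{305}\right) 7215 = \left(-17046 + \frac{617}{305}\right) 7215 = \left(- \frac{5198413}{305}\right) 7215 = - \frac{7501309959}{61}$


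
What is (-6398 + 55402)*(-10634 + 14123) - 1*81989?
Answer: 170892967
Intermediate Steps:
(-6398 + 55402)*(-10634 + 14123) - 1*81989 = 49004*3489 - 81989 = 170974956 - 81989 = 170892967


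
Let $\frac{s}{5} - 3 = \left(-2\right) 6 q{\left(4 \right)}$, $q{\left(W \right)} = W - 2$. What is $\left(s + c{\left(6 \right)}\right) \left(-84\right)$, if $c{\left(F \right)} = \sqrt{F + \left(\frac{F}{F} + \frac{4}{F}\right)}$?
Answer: $8820 - 28 \sqrt{69} \approx 8587.4$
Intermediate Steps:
$q{\left(W \right)} = -2 + W$
$c{\left(F \right)} = \sqrt{1 + F + \frac{4}{F}}$ ($c{\left(F \right)} = \sqrt{F + \left(1 + \frac{4}{F}\right)} = \sqrt{1 + F + \frac{4}{F}}$)
$s = -105$ ($s = 15 + 5 \left(-2\right) 6 \left(-2 + 4\right) = 15 + 5 \left(\left(-12\right) 2\right) = 15 + 5 \left(-24\right) = 15 - 120 = -105$)
$\left(s + c{\left(6 \right)}\right) \left(-84\right) = \left(-105 + \sqrt{1 + 6 + \frac{4}{6}}\right) \left(-84\right) = \left(-105 + \sqrt{1 + 6 + 4 \cdot \frac{1}{6}}\right) \left(-84\right) = \left(-105 + \sqrt{1 + 6 + \frac{2}{3}}\right) \left(-84\right) = \left(-105 + \sqrt{\frac{23}{3}}\right) \left(-84\right) = \left(-105 + \frac{\sqrt{69}}{3}\right) \left(-84\right) = 8820 - 28 \sqrt{69}$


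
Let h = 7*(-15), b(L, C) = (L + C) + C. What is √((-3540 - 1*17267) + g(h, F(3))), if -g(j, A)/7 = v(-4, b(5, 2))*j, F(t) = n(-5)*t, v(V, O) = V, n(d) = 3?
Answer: I*√23747 ≈ 154.1*I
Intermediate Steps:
b(L, C) = L + 2*C (b(L, C) = (C + L) + C = L + 2*C)
h = -105
F(t) = 3*t
g(j, A) = 28*j (g(j, A) = -(-28)*j = 28*j)
√((-3540 - 1*17267) + g(h, F(3))) = √((-3540 - 1*17267) + 28*(-105)) = √((-3540 - 17267) - 2940) = √(-20807 - 2940) = √(-23747) = I*√23747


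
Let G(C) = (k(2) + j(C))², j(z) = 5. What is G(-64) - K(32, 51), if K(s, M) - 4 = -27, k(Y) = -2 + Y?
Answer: 48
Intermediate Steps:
K(s, M) = -23 (K(s, M) = 4 - 27 = -23)
G(C) = 25 (G(C) = ((-2 + 2) + 5)² = (0 + 5)² = 5² = 25)
G(-64) - K(32, 51) = 25 - 1*(-23) = 25 + 23 = 48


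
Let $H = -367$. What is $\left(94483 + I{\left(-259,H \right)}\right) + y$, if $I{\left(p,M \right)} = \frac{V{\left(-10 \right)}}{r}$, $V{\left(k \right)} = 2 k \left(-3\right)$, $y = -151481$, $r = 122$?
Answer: $- \frac{3476848}{61} \approx -56998.0$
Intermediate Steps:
$V{\left(k \right)} = - 6 k$
$I{\left(p,M \right)} = \frac{30}{61}$ ($I{\left(p,M \right)} = \frac{\left(-6\right) \left(-10\right)}{122} = 60 \cdot \frac{1}{122} = \frac{30}{61}$)
$\left(94483 + I{\left(-259,H \right)}\right) + y = \left(94483 + \frac{30}{61}\right) - 151481 = \frac{5763493}{61} - 151481 = - \frac{3476848}{61}$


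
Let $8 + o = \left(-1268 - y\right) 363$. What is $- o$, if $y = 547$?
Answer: $658853$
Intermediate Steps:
$o = -658853$ ($o = -8 + \left(-1268 - 547\right) 363 = -8 - 658845 = -658853$)
$- o = \left(-1\right) \left(-658853\right) = 658853$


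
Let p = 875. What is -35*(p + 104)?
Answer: -34265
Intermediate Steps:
-35*(p + 104) = -35*(875 + 104) = -35*979 = -34265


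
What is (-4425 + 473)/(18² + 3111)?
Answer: -3952/3435 ≈ -1.1505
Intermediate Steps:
(-4425 + 473)/(18² + 3111) = -3952/(324 + 3111) = -3952/3435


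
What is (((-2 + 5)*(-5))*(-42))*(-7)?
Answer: -4410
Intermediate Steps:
(((-2 + 5)*(-5))*(-42))*(-7) = ((3*(-5))*(-42))*(-7) = -15*(-42)*(-7) = 630*(-7) = -4410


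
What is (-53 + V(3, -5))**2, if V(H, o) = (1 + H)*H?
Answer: 1681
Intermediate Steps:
V(H, o) = H*(1 + H)
(-53 + V(3, -5))**2 = (-53 + 3*(1 + 3))**2 = (-53 + 3*4)**2 = (-53 + 12)**2 = (-41)**2 = 1681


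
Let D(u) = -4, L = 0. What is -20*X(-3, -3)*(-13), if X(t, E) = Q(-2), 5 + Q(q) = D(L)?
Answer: -2340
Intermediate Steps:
Q(q) = -9 (Q(q) = -5 - 4 = -9)
X(t, E) = -9
-20*X(-3, -3)*(-13) = -20*(-9)*(-13) = 180*(-13) = -2340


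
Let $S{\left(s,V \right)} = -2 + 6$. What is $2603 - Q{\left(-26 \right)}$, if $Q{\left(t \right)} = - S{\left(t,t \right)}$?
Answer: $2607$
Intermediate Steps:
$S{\left(s,V \right)} = 4$
$Q{\left(t \right)} = -4$ ($Q{\left(t \right)} = \left(-1\right) 4 = -4$)
$2603 - Q{\left(-26 \right)} = 2603 - -4 = 2603 + 4 = 2607$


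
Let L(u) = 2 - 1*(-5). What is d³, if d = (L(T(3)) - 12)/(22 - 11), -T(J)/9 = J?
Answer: -125/1331 ≈ -0.093914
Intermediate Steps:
T(J) = -9*J
L(u) = 7 (L(u) = 2 + 5 = 7)
d = -5/11 (d = (7 - 12)/(22 - 11) = -5/11 ≈ -0.45455)
d³ = (-5/11)³ = -125/1331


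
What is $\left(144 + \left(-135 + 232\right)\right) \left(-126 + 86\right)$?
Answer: $-9640$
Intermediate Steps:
$\left(144 + \left(-135 + 232\right)\right) \left(-126 + 86\right) = \left(144 + 97\right) \left(-40\right) = 241 \left(-40\right) = -9640$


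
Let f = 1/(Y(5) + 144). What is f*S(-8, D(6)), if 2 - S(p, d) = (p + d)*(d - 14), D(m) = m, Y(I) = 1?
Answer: -14/145 ≈ -0.096552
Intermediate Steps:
S(p, d) = 2 - (-14 + d)*(d + p) (S(p, d) = 2 - (p + d)*(d - 14) = 2 - (d + p)*(-14 + d) = 2 - (-14 + d)*(d + p))
f = 1/145 (f = 1/(1 + 144) = 1/145 ≈ 0.0068966)
f*S(-8, D(6)) = (2 - 1*6² + 14*6 + 14*(-8) - 1*6*(-8))/145 = (2 - 1*36 + 84 - 112 + 48)/145 = (2 - 36 + 84 - 112 + 48)/145 = (1/145)*(-14) = -14/145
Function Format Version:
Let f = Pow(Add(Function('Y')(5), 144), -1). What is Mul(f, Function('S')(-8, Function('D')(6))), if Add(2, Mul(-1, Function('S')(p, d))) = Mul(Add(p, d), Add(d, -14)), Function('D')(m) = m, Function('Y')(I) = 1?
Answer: Rational(-14, 145) ≈ -0.096552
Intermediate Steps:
Function('S')(p, d) = Add(2, Mul(-1, Add(-14, d), Add(d, p))) (Function('S')(p, d) = Add(2, Mul(-1, Mul(Add(p, d), Add(d, -14)))) = Add(2, Mul(-1, Mul(Add(d, p), Add(-14, d)))) = Add(2, Mul(-1, Mul(Add(-14, d), Add(d, p)))) = Add(2, Mul(-1, Add(-14, d), Add(d, p))))
f = Rational(1, 145) (f = Pow(Add(1, 144), -1) = Pow(145, -1) = Rational(1, 145) ≈ 0.0068966)
Mul(f, Function('S')(-8, Function('D')(6))) = Mul(Rational(1, 145), Add(2, Mul(-1, Pow(6, 2)), Mul(14, 6), Mul(14, -8), Mul(-1, 6, -8))) = Mul(Rational(1, 145), Add(2, Mul(-1, 36), 84, -112, 48)) = Mul(Rational(1, 145), Add(2, -36, 84, -112, 48)) = Mul(Rational(1, 145), -14) = Rational(-14, 145)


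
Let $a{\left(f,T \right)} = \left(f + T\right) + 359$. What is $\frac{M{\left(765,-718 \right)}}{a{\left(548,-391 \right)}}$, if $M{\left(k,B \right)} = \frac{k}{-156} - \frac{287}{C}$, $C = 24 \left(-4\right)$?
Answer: $- \frac{2389}{643968} \approx -0.0037098$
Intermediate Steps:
$C = -96$
$a{\left(f,T \right)} = 359 + T + f$ ($a{\left(f,T \right)} = \left(T + f\right) + 359 = 359 + T + f$)
$M{\left(k,B \right)} = \frac{287}{96} - \frac{k}{156}$ ($M{\left(k,B \right)} = \frac{k}{-156} - \frac{287}{-96} = k \left(- \frac{1}{156}\right) - - \frac{287}{96} = - \frac{k}{156} + \frac{287}{96} = \frac{287}{96} - \frac{k}{156}$)
$\frac{M{\left(765,-718 \right)}}{a{\left(548,-391 \right)}} = \frac{\frac{287}{96} - \frac{255}{52}}{359 - 391 + 548} = \frac{\frac{287}{96} - \frac{255}{52}}{516} = \left(- \frac{2389}{1248}\right) \frac{1}{516} = - \frac{2389}{643968}$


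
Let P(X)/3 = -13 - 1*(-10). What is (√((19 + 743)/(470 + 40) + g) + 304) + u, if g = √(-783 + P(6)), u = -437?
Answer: -133 + √(10795 + 43350*I*√22)/85 ≈ -129.15 + 3.6529*I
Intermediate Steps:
P(X) = -9 (P(X) = 3*(-13 - 1*(-10)) = 3*(-13 + 10) = 3*(-3) = -9)
g = 6*I*√22 (g = √(-783 - 9) = √(-792) = 6*I*√22 ≈ 28.142*I)
(√((19 + 743)/(470 + 40) + g) + 304) + u = (√((19 + 743)/(470 + 40) + 6*I*√22) + 304) - 437 = (√(762/510 + 6*I*√22) + 304) - 437 = (√(762*(1/510) + 6*I*√22) + 304) - 437 = (√(127/85 + 6*I*√22) + 304) - 437 = (304 + √(127/85 + 6*I*√22)) - 437 = -133 + √(127/85 + 6*I*√22)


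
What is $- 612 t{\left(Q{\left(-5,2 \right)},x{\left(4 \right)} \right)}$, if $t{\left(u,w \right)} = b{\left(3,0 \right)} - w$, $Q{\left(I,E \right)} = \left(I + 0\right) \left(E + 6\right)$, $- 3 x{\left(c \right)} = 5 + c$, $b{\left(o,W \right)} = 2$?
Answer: $-3060$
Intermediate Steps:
$x{\left(c \right)} = - \frac{5}{3} - \frac{c}{3}$ ($x{\left(c \right)} = - \frac{5 + c}{3} = - \frac{5}{3} - \frac{c}{3}$)
$Q{\left(I,E \right)} = I \left(6 + E\right)$
$t{\left(u,w \right)} = 2 - w$
$- 612 t{\left(Q{\left(-5,2 \right)},x{\left(4 \right)} \right)} = - 612 \left(2 - \left(- \frac{5}{3} - \frac{4}{3}\right)\right) = - 612 \left(2 - -3\right) = - 612 \left(2 + 3\right) = \left(-612\right) 5 = -3060$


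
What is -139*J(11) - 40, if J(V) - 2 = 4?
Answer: -874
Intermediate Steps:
J(V) = 6 (J(V) = 2 + 4 = 6)
-139*J(11) - 40 = -139*6 - 40 = -834 - 40 = -874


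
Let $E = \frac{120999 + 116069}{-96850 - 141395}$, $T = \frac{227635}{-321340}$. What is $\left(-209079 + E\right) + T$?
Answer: $- \frac{3201345392249479}{15311529660} \approx -2.0908 \cdot 10^{5}$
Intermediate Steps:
$T = - \frac{45527}{64268}$ ($T = 227635 \left(- \frac{1}{321340}\right) = - \frac{45527}{64268} \approx -0.70839$)
$E = - \frac{237068}{238245}$ ($E = \frac{237068}{-238245} = 237068 \left(- \frac{1}{238245}\right) = - \frac{237068}{238245} \approx -0.99506$)
$\left(-209079 + E\right) + T = \left(-209079 - \frac{237068}{238245}\right) - \frac{45527}{64268} = - \frac{49812263423}{238245} - \frac{45527}{64268} = - \frac{3201345392249479}{15311529660}$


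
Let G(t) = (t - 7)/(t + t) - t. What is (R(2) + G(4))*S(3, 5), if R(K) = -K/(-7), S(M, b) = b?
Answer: -1145/56 ≈ -20.446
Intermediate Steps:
G(t) = -t + (-7 + t)/(2*t) (G(t) = (-7 + t)/((2*t)) - t = (-7 + t)*(1/(2*t)) - t = (-7 + t)/(2*t) - t = -t + (-7 + t)/(2*t))
R(K) = K/7 (R(K) = -K*(-1)/7 = -(-1)*K/7 = K/7)
(R(2) + G(4))*S(3, 5) = ((⅐)*2 + (½ - 1*4 - 7/2/4))*5 = (2/7 + (½ - 4 - 7/2*¼))*5 = (2/7 + (½ - 4 - 7/8))*5 = (2/7 - 35/8)*5 = -229/56*5 = -1145/56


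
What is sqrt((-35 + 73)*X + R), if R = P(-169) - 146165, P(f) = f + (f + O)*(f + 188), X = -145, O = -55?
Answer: 10*I*sqrt(1561) ≈ 395.09*I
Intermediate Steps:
P(f) = f + (-55 + f)*(188 + f) (P(f) = f + (f - 55)*(f + 188) = f + (-55 + f)*(188 + f))
R = -150590 (R = (-10340 + (-169)**2 + 134*(-169)) - 146165 = (-10340 + 28561 - 22646) - 146165 = -4425 - 146165 = -150590)
sqrt((-35 + 73)*X + R) = sqrt((-35 + 73)*(-145) - 150590) = sqrt(38*(-145) - 150590) = sqrt(-5510 - 150590) = sqrt(-156100) = 10*I*sqrt(1561)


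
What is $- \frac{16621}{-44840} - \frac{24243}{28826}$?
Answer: $- \frac{303969587}{646278920} \approx -0.47034$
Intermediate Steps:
$- \frac{16621}{-44840} - \frac{24243}{28826} = \left(-16621\right) \left(- \frac{1}{44840}\right) - \frac{24243}{28826} = \frac{16621}{44840} - \frac{24243}{28826} = - \frac{303969587}{646278920}$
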